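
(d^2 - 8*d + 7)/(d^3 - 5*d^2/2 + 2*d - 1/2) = 2*(d - 7)/(2*d^2 - 3*d + 1)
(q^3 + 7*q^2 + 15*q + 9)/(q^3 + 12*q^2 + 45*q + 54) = (q + 1)/(q + 6)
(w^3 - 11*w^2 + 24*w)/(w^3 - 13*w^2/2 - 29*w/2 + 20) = 2*w*(w - 3)/(2*w^2 + 3*w - 5)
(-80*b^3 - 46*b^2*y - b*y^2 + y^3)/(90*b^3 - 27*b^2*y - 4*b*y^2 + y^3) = (-16*b^2 - 6*b*y + y^2)/(18*b^2 - 9*b*y + y^2)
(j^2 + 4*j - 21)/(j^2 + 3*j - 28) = (j - 3)/(j - 4)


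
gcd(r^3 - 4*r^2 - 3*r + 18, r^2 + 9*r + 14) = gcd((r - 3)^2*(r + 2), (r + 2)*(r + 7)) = r + 2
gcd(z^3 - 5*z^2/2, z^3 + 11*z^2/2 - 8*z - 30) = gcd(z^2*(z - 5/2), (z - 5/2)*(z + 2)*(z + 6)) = z - 5/2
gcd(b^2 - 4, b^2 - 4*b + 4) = b - 2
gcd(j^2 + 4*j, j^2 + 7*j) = j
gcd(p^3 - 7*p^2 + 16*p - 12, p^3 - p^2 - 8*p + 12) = p^2 - 4*p + 4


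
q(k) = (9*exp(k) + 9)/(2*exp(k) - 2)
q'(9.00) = 0.00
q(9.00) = 4.50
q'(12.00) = 0.00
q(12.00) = 4.50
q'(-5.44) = -0.04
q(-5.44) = -4.54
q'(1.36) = -4.18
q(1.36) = 7.61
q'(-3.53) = -0.28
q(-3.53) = -4.77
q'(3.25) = -0.38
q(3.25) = 4.86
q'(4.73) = -0.08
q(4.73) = 4.58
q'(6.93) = -0.01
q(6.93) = 4.51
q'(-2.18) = -1.29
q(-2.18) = -5.65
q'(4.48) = -0.10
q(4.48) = 4.60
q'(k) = 9*exp(k)/(2*exp(k) - 2) - 2*(9*exp(k) + 9)*exp(k)/(2*exp(k) - 2)^2 = -9/(4*sinh(k/2)^2)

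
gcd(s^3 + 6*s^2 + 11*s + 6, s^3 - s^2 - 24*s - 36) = s^2 + 5*s + 6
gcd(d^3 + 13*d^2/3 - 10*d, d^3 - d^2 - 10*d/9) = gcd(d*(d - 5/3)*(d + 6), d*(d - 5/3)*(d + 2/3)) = d^2 - 5*d/3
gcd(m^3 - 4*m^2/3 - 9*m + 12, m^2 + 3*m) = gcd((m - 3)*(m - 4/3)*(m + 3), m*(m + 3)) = m + 3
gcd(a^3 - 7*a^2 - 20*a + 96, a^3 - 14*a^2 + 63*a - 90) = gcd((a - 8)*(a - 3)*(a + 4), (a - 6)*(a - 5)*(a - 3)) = a - 3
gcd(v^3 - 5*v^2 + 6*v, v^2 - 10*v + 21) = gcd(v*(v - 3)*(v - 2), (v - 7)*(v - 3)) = v - 3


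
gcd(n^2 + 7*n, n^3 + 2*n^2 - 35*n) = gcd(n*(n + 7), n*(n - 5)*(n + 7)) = n^2 + 7*n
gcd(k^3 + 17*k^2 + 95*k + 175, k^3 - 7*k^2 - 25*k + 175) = k + 5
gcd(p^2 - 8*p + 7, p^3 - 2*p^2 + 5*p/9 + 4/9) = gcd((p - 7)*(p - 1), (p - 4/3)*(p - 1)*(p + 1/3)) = p - 1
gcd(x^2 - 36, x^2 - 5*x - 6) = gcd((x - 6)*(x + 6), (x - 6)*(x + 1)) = x - 6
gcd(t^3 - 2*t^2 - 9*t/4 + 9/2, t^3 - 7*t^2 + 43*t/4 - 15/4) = t - 3/2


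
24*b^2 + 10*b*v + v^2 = (4*b + v)*(6*b + v)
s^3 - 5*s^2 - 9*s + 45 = (s - 5)*(s - 3)*(s + 3)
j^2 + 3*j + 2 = (j + 1)*(j + 2)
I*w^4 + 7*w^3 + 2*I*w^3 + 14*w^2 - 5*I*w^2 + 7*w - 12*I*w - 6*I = (w + 1)^2*(w - 6*I)*(I*w + 1)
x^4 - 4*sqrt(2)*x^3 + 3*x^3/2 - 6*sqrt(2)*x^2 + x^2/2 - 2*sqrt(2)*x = x*(x - 4*sqrt(2))*(sqrt(2)*x/2 + sqrt(2)/2)*(sqrt(2)*x + sqrt(2)/2)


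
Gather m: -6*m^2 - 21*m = -6*m^2 - 21*m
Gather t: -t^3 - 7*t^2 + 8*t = -t^3 - 7*t^2 + 8*t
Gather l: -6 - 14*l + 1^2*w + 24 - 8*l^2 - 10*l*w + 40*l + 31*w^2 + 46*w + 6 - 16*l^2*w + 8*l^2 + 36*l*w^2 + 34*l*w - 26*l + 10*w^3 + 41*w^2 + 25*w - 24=-16*l^2*w + l*(36*w^2 + 24*w) + 10*w^3 + 72*w^2 + 72*w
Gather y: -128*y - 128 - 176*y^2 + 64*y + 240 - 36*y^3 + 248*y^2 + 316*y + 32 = -36*y^3 + 72*y^2 + 252*y + 144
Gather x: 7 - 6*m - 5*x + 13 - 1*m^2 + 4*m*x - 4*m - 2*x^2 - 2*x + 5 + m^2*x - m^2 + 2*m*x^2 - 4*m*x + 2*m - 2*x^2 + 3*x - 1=-2*m^2 - 8*m + x^2*(2*m - 4) + x*(m^2 - 4) + 24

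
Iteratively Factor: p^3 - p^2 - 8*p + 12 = (p - 2)*(p^2 + p - 6) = (p - 2)^2*(p + 3)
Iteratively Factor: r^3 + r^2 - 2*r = (r - 1)*(r^2 + 2*r) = (r - 1)*(r + 2)*(r)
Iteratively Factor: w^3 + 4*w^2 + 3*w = (w + 3)*(w^2 + w) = w*(w + 3)*(w + 1)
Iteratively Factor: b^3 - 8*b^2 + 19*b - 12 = (b - 4)*(b^2 - 4*b + 3) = (b - 4)*(b - 3)*(b - 1)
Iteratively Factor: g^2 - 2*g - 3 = (g + 1)*(g - 3)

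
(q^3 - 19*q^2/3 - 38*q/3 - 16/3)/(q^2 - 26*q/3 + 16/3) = (3*q^2 + 5*q + 2)/(3*q - 2)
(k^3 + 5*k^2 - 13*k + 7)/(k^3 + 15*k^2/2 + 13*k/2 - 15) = 2*(k^2 + 6*k - 7)/(2*k^2 + 17*k + 30)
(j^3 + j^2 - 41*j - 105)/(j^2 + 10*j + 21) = (j^2 - 2*j - 35)/(j + 7)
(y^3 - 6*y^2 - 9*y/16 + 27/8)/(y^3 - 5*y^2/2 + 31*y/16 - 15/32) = 2*(4*y^2 - 21*y - 18)/(8*y^2 - 14*y + 5)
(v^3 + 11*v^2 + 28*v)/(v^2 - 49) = v*(v + 4)/(v - 7)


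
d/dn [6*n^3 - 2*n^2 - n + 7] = 18*n^2 - 4*n - 1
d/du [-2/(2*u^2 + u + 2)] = 2*(4*u + 1)/(2*u^2 + u + 2)^2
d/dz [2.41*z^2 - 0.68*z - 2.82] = 4.82*z - 0.68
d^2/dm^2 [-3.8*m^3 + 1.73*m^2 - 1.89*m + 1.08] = 3.46 - 22.8*m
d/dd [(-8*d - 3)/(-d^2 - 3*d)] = (-8*d^2 - 6*d - 9)/(d^2*(d^2 + 6*d + 9))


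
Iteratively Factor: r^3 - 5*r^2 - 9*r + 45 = (r - 5)*(r^2 - 9) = (r - 5)*(r + 3)*(r - 3)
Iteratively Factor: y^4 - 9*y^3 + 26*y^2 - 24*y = (y - 3)*(y^3 - 6*y^2 + 8*y) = (y - 3)*(y - 2)*(y^2 - 4*y) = (y - 4)*(y - 3)*(y - 2)*(y)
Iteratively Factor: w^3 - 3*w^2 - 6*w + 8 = (w - 4)*(w^2 + w - 2) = (w - 4)*(w - 1)*(w + 2)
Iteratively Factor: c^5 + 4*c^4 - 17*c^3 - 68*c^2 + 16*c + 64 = (c - 1)*(c^4 + 5*c^3 - 12*c^2 - 80*c - 64) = (c - 1)*(c + 4)*(c^3 + c^2 - 16*c - 16) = (c - 4)*(c - 1)*(c + 4)*(c^2 + 5*c + 4) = (c - 4)*(c - 1)*(c + 1)*(c + 4)*(c + 4)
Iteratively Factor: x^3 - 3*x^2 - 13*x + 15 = (x + 3)*(x^2 - 6*x + 5) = (x - 1)*(x + 3)*(x - 5)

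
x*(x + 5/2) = x^2 + 5*x/2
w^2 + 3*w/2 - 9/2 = (w - 3/2)*(w + 3)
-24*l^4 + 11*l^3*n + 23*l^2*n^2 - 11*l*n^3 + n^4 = (-8*l + n)*(-3*l + n)*(-l + n)*(l + n)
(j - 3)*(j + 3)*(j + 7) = j^3 + 7*j^2 - 9*j - 63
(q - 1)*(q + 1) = q^2 - 1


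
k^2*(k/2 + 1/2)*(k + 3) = k^4/2 + 2*k^3 + 3*k^2/2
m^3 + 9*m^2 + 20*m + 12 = (m + 1)*(m + 2)*(m + 6)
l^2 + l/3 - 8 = (l - 8/3)*(l + 3)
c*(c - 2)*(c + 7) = c^3 + 5*c^2 - 14*c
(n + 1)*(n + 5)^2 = n^3 + 11*n^2 + 35*n + 25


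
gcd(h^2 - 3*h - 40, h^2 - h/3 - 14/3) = 1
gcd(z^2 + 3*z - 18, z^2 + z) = 1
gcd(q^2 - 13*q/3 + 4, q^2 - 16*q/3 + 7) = q - 3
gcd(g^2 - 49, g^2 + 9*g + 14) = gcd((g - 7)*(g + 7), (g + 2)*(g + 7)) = g + 7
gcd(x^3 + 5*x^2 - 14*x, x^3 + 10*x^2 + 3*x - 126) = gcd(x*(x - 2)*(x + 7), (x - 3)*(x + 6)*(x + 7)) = x + 7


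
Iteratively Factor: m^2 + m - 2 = (m + 2)*(m - 1)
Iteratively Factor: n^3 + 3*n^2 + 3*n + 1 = (n + 1)*(n^2 + 2*n + 1) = (n + 1)^2*(n + 1)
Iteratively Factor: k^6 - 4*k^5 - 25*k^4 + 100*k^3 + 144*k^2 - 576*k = (k - 4)*(k^5 - 25*k^3 + 144*k) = (k - 4)*(k - 3)*(k^4 + 3*k^3 - 16*k^2 - 48*k) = (k - 4)^2*(k - 3)*(k^3 + 7*k^2 + 12*k) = (k - 4)^2*(k - 3)*(k + 3)*(k^2 + 4*k) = k*(k - 4)^2*(k - 3)*(k + 3)*(k + 4)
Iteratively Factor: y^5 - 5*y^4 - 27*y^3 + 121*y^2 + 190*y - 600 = (y - 5)*(y^4 - 27*y^2 - 14*y + 120) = (y - 5)^2*(y^3 + 5*y^2 - 2*y - 24) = (y - 5)^2*(y - 2)*(y^2 + 7*y + 12) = (y - 5)^2*(y - 2)*(y + 3)*(y + 4)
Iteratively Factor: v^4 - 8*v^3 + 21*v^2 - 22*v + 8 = (v - 2)*(v^3 - 6*v^2 + 9*v - 4) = (v - 2)*(v - 1)*(v^2 - 5*v + 4) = (v - 4)*(v - 2)*(v - 1)*(v - 1)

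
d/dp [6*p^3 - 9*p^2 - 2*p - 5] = 18*p^2 - 18*p - 2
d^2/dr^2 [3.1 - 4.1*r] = 0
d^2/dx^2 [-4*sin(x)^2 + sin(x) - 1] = -sin(x) - 8*cos(2*x)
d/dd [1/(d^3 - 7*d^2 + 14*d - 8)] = (-3*d^2 + 14*d - 14)/(d^3 - 7*d^2 + 14*d - 8)^2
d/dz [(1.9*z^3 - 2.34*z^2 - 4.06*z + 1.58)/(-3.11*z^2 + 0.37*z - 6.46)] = (-5.909*z^4 + 1.406*z^3 - 50.3144*z^2 + 40.0604*z + 25.643)/(9.6721*z^4 - 2.3014*z^3 + 40.3181*z^2 - 4.7804*z + 41.7316)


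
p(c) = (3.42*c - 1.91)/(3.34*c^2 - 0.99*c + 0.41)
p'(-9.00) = -0.01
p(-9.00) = -0.12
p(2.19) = 0.39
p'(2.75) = -0.10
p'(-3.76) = -0.08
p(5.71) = 0.17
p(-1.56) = -0.72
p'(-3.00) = -0.13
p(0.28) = -2.41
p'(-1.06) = -0.99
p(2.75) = 0.33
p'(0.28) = 14.05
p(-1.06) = -1.06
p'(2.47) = -0.11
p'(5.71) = -0.03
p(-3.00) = -0.36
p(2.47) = 0.36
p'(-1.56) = -0.47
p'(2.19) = -0.13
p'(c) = (0.99 - 6.68*c)*(3.42*c - 1.91)/(3.34*c^2 - 0.99*c + 0.41)^2 + 3.42/(3.34*c^2 - 0.99*c + 0.41)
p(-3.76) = -0.29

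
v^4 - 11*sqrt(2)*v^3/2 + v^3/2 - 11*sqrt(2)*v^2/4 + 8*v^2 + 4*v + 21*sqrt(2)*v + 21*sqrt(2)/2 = (v - 7*sqrt(2)/2)*(v - 3*sqrt(2))*(sqrt(2)*v/2 + 1)*(sqrt(2)*v + sqrt(2)/2)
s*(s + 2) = s^2 + 2*s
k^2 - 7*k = k*(k - 7)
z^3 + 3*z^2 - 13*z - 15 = (z - 3)*(z + 1)*(z + 5)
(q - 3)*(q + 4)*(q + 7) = q^3 + 8*q^2 - 5*q - 84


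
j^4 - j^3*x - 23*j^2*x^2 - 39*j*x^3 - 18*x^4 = (j - 6*x)*(j + x)^2*(j + 3*x)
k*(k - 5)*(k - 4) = k^3 - 9*k^2 + 20*k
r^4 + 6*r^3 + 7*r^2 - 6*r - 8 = (r - 1)*(r + 1)*(r + 2)*(r + 4)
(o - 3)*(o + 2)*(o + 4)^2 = o^4 + 7*o^3 + 2*o^2 - 64*o - 96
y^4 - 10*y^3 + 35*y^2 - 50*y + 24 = (y - 4)*(y - 3)*(y - 2)*(y - 1)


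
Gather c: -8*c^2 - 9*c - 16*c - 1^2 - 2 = -8*c^2 - 25*c - 3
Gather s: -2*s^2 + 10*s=-2*s^2 + 10*s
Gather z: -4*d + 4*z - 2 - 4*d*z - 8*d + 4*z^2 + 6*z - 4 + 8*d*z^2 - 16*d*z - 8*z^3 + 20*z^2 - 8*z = -12*d - 8*z^3 + z^2*(8*d + 24) + z*(2 - 20*d) - 6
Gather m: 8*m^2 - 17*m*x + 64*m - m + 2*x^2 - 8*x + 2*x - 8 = 8*m^2 + m*(63 - 17*x) + 2*x^2 - 6*x - 8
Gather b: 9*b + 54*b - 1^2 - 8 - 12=63*b - 21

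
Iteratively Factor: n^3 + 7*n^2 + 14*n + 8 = (n + 1)*(n^2 + 6*n + 8) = (n + 1)*(n + 4)*(n + 2)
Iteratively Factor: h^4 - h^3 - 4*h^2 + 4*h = (h - 1)*(h^3 - 4*h) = h*(h - 1)*(h^2 - 4) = h*(h - 1)*(h + 2)*(h - 2)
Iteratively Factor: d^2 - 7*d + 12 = (d - 4)*(d - 3)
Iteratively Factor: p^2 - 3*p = (p)*(p - 3)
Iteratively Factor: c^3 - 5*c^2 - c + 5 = (c - 1)*(c^2 - 4*c - 5) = (c - 1)*(c + 1)*(c - 5)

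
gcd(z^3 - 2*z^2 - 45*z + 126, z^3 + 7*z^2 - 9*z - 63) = z^2 + 4*z - 21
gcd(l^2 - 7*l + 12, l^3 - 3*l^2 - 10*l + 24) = l - 4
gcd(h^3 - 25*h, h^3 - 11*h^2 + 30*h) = h^2 - 5*h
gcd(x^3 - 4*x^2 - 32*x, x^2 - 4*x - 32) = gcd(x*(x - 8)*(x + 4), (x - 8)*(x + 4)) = x^2 - 4*x - 32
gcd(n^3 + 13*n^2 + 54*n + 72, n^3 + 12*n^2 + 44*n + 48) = n^2 + 10*n + 24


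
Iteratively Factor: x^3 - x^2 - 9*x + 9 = (x - 1)*(x^2 - 9) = (x - 3)*(x - 1)*(x + 3)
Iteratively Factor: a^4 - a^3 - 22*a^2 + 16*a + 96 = (a - 3)*(a^3 + 2*a^2 - 16*a - 32) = (a - 4)*(a - 3)*(a^2 + 6*a + 8) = (a - 4)*(a - 3)*(a + 4)*(a + 2)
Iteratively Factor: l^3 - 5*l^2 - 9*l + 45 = (l - 3)*(l^2 - 2*l - 15) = (l - 3)*(l + 3)*(l - 5)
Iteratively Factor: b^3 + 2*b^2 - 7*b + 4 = (b + 4)*(b^2 - 2*b + 1) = (b - 1)*(b + 4)*(b - 1)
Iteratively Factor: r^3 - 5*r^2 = (r)*(r^2 - 5*r) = r^2*(r - 5)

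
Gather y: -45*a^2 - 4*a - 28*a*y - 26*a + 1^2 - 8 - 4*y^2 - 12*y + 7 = -45*a^2 - 30*a - 4*y^2 + y*(-28*a - 12)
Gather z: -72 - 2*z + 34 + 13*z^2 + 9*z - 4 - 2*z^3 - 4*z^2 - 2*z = -2*z^3 + 9*z^2 + 5*z - 42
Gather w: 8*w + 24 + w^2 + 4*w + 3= w^2 + 12*w + 27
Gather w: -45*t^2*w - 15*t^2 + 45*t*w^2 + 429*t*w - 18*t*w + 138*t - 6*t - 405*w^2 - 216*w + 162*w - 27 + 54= -15*t^2 + 132*t + w^2*(45*t - 405) + w*(-45*t^2 + 411*t - 54) + 27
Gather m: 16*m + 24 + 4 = 16*m + 28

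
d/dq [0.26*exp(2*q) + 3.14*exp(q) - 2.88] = (0.52*exp(q) + 3.14)*exp(q)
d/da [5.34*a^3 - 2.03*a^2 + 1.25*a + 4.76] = 16.02*a^2 - 4.06*a + 1.25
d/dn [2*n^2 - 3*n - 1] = 4*n - 3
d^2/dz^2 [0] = 0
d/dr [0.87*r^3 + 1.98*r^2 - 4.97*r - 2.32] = 2.61*r^2 + 3.96*r - 4.97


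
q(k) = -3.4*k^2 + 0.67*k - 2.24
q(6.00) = -120.62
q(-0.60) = -3.87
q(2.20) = -17.22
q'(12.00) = -80.93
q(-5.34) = -102.77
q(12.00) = -483.80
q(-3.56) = -47.72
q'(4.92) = -32.79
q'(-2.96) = 20.80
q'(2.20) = -14.29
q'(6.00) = -40.13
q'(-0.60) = 4.75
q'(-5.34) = 36.98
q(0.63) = -3.17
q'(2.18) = -14.15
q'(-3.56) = 24.88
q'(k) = 0.67 - 6.8*k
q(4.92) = -81.25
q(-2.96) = -34.01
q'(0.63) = -3.61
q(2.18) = -16.94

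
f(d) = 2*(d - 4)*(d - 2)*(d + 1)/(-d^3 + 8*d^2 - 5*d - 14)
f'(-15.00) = 0.01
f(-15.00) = -1.73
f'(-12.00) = 0.02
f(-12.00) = -1.68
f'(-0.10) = 0.12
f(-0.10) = -1.15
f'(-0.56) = 0.10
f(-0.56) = -1.21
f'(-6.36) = 0.03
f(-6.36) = -1.55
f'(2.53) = 0.30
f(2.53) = -0.66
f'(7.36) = 46.30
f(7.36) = -18.67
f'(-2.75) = 0.06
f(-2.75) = -1.38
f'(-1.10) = 0.09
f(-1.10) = -1.26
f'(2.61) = 0.31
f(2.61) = -0.63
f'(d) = 2*(d - 4)*(d - 2)*(d + 1)*(3*d^2 - 16*d + 5)/(-d^3 + 8*d^2 - 5*d - 14)^2 + 2*(d - 4)*(d - 2)/(-d^3 + 8*d^2 - 5*d - 14) + 2*(d - 4)*(d + 1)/(-d^3 + 8*d^2 - 5*d - 14) + 2*(d - 2)*(d + 1)/(-d^3 + 8*d^2 - 5*d - 14) = 6/(d^2 - 14*d + 49)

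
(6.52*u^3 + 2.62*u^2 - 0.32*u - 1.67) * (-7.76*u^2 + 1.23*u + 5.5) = -50.5952*u^5 - 12.3116*u^4 + 41.5658*u^3 + 26.9756*u^2 - 3.8141*u - 9.185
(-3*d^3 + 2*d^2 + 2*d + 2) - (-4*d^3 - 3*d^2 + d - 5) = d^3 + 5*d^2 + d + 7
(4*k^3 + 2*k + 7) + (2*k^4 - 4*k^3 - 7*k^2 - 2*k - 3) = 2*k^4 - 7*k^2 + 4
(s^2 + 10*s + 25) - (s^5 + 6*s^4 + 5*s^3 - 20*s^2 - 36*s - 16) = -s^5 - 6*s^4 - 5*s^3 + 21*s^2 + 46*s + 41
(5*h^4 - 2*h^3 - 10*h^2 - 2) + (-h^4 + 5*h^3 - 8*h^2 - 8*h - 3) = 4*h^4 + 3*h^3 - 18*h^2 - 8*h - 5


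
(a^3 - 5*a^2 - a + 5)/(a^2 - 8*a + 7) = (a^2 - 4*a - 5)/(a - 7)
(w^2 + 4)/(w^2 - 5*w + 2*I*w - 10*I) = (w - 2*I)/(w - 5)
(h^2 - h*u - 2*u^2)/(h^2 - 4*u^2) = (h + u)/(h + 2*u)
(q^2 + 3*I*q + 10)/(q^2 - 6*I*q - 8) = (q + 5*I)/(q - 4*I)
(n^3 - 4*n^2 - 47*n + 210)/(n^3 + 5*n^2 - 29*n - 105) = (n - 6)/(n + 3)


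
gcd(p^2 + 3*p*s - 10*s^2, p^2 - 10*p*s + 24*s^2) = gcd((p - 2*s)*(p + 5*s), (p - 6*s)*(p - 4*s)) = 1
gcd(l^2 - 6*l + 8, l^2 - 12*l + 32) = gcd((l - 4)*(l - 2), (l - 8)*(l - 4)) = l - 4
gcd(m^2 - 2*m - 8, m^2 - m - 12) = m - 4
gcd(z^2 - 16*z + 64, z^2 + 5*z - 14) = 1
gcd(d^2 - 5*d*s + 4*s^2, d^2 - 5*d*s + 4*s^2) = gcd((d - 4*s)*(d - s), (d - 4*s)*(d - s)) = d^2 - 5*d*s + 4*s^2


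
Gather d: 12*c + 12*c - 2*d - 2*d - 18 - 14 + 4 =24*c - 4*d - 28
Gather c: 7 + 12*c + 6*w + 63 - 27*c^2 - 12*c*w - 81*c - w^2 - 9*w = -27*c^2 + c*(-12*w - 69) - w^2 - 3*w + 70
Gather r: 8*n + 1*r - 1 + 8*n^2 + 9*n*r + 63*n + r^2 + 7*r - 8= 8*n^2 + 71*n + r^2 + r*(9*n + 8) - 9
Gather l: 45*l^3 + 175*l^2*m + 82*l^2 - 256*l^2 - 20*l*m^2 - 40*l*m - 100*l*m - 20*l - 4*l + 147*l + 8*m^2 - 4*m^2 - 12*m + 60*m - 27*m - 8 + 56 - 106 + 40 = 45*l^3 + l^2*(175*m - 174) + l*(-20*m^2 - 140*m + 123) + 4*m^2 + 21*m - 18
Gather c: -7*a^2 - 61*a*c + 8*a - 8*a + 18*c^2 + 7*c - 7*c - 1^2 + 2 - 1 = -7*a^2 - 61*a*c + 18*c^2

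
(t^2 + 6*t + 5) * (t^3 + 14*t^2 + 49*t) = t^5 + 20*t^4 + 138*t^3 + 364*t^2 + 245*t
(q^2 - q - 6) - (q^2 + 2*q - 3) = -3*q - 3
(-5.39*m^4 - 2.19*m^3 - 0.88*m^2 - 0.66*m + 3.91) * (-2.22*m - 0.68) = 11.9658*m^5 + 8.527*m^4 + 3.4428*m^3 + 2.0636*m^2 - 8.2314*m - 2.6588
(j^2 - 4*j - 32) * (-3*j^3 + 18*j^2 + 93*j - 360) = -3*j^5 + 30*j^4 + 117*j^3 - 1308*j^2 - 1536*j + 11520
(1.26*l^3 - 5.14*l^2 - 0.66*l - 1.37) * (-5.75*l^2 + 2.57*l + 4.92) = -7.245*l^5 + 32.7932*l^4 - 3.2156*l^3 - 19.1075*l^2 - 6.7681*l - 6.7404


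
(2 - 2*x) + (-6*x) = 2 - 8*x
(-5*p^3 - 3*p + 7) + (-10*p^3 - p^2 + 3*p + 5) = -15*p^3 - p^2 + 12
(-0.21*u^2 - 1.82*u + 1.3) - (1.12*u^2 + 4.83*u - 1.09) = -1.33*u^2 - 6.65*u + 2.39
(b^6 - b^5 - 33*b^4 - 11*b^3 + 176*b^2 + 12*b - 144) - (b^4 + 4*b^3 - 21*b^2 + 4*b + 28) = b^6 - b^5 - 34*b^4 - 15*b^3 + 197*b^2 + 8*b - 172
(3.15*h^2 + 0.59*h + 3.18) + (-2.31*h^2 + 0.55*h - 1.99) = 0.84*h^2 + 1.14*h + 1.19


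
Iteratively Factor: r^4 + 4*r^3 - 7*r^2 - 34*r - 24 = (r + 2)*(r^3 + 2*r^2 - 11*r - 12) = (r + 1)*(r + 2)*(r^2 + r - 12) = (r + 1)*(r + 2)*(r + 4)*(r - 3)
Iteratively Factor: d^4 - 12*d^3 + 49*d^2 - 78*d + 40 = (d - 2)*(d^3 - 10*d^2 + 29*d - 20) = (d - 4)*(d - 2)*(d^2 - 6*d + 5) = (d - 4)*(d - 2)*(d - 1)*(d - 5)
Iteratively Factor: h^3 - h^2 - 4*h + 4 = (h - 1)*(h^2 - 4) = (h - 2)*(h - 1)*(h + 2)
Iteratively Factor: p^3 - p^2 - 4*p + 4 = (p - 1)*(p^2 - 4) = (p - 1)*(p + 2)*(p - 2)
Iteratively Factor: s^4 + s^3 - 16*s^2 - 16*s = (s - 4)*(s^3 + 5*s^2 + 4*s) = (s - 4)*(s + 4)*(s^2 + s) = (s - 4)*(s + 1)*(s + 4)*(s)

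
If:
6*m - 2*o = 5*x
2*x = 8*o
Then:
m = 11*x/12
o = x/4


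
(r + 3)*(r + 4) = r^2 + 7*r + 12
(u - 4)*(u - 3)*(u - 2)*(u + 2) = u^4 - 7*u^3 + 8*u^2 + 28*u - 48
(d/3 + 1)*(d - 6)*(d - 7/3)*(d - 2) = d^4/3 - 22*d^3/9 - d^2/9 + 64*d/3 - 28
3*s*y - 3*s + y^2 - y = (3*s + y)*(y - 1)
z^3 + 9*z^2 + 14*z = z*(z + 2)*(z + 7)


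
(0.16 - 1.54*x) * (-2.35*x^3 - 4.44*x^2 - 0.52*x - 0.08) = 3.619*x^4 + 6.4616*x^3 + 0.0904*x^2 + 0.04*x - 0.0128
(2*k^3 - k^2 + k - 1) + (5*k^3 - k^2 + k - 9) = 7*k^3 - 2*k^2 + 2*k - 10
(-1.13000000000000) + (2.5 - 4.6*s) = 1.37 - 4.6*s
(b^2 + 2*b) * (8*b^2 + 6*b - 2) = 8*b^4 + 22*b^3 + 10*b^2 - 4*b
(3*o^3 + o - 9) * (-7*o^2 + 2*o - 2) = -21*o^5 + 6*o^4 - 13*o^3 + 65*o^2 - 20*o + 18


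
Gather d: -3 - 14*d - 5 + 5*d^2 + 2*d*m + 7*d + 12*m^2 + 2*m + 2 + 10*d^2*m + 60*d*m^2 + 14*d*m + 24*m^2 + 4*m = d^2*(10*m + 5) + d*(60*m^2 + 16*m - 7) + 36*m^2 + 6*m - 6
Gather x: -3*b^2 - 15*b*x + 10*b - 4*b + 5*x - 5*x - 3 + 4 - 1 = -3*b^2 - 15*b*x + 6*b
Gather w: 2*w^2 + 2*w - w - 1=2*w^2 + w - 1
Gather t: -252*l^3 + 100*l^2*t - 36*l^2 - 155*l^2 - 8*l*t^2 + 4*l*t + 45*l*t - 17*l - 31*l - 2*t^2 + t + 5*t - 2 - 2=-252*l^3 - 191*l^2 - 48*l + t^2*(-8*l - 2) + t*(100*l^2 + 49*l + 6) - 4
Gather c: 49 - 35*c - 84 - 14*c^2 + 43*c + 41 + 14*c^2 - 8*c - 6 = 0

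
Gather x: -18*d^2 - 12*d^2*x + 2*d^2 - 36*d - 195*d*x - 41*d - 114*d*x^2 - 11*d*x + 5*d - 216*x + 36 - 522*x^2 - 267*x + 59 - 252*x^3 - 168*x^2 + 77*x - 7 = -16*d^2 - 72*d - 252*x^3 + x^2*(-114*d - 690) + x*(-12*d^2 - 206*d - 406) + 88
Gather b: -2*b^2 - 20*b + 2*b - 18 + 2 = -2*b^2 - 18*b - 16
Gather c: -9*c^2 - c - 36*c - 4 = -9*c^2 - 37*c - 4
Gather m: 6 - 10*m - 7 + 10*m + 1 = 0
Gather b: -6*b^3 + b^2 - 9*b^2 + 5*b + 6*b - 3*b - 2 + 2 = -6*b^3 - 8*b^2 + 8*b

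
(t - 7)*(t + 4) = t^2 - 3*t - 28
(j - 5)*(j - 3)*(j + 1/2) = j^3 - 15*j^2/2 + 11*j + 15/2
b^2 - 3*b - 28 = (b - 7)*(b + 4)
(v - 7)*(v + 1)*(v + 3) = v^3 - 3*v^2 - 25*v - 21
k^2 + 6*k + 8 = (k + 2)*(k + 4)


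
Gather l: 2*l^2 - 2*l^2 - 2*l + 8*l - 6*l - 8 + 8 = 0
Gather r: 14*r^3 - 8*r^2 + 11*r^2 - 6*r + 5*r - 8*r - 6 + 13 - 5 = 14*r^3 + 3*r^2 - 9*r + 2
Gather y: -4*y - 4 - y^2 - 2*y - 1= -y^2 - 6*y - 5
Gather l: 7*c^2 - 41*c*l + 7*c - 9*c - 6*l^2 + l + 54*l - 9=7*c^2 - 2*c - 6*l^2 + l*(55 - 41*c) - 9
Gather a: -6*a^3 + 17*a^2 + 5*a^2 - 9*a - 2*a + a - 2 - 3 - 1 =-6*a^3 + 22*a^2 - 10*a - 6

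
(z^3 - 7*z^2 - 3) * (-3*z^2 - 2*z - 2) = -3*z^5 + 19*z^4 + 12*z^3 + 23*z^2 + 6*z + 6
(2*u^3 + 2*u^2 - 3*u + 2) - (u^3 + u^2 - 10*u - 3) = u^3 + u^2 + 7*u + 5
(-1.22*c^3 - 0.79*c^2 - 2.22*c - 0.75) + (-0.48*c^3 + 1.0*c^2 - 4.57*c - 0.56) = -1.7*c^3 + 0.21*c^2 - 6.79*c - 1.31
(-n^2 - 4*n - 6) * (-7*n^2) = 7*n^4 + 28*n^3 + 42*n^2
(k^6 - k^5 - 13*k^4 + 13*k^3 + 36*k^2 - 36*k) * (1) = k^6 - k^5 - 13*k^4 + 13*k^3 + 36*k^2 - 36*k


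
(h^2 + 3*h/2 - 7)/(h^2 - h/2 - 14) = (h - 2)/(h - 4)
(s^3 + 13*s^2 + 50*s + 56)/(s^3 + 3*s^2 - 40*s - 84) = (s + 4)/(s - 6)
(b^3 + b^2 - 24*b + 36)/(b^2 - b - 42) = (b^2 - 5*b + 6)/(b - 7)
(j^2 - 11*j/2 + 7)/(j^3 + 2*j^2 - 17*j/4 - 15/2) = 2*(2*j - 7)/(4*j^2 + 16*j + 15)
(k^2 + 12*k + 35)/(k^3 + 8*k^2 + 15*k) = (k + 7)/(k*(k + 3))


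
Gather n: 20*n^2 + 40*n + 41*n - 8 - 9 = 20*n^2 + 81*n - 17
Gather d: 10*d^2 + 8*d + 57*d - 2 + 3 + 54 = 10*d^2 + 65*d + 55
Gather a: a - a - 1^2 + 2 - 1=0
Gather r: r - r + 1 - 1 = 0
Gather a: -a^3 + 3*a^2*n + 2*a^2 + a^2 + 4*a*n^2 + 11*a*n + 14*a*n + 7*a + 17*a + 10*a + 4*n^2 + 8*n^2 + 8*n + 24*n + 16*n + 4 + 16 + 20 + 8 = -a^3 + a^2*(3*n + 3) + a*(4*n^2 + 25*n + 34) + 12*n^2 + 48*n + 48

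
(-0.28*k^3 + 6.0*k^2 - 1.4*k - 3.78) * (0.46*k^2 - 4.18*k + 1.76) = -0.1288*k^5 + 3.9304*k^4 - 26.2168*k^3 + 14.6732*k^2 + 13.3364*k - 6.6528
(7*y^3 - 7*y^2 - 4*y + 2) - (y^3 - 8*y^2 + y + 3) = 6*y^3 + y^2 - 5*y - 1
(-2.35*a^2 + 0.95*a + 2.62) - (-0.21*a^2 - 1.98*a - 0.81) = -2.14*a^2 + 2.93*a + 3.43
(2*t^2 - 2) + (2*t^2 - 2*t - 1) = 4*t^2 - 2*t - 3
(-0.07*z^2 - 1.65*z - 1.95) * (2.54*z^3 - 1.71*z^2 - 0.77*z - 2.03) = -0.1778*z^5 - 4.0713*z^4 - 2.0776*z^3 + 4.7471*z^2 + 4.851*z + 3.9585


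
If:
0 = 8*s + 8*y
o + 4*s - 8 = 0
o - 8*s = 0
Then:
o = 16/3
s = 2/3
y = -2/3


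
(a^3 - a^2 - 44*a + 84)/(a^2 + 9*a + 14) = (a^2 - 8*a + 12)/(a + 2)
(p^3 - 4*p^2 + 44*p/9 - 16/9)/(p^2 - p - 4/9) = (3*p^2 - 8*p + 4)/(3*p + 1)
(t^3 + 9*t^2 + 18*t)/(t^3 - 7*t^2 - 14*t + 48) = t*(t + 6)/(t^2 - 10*t + 16)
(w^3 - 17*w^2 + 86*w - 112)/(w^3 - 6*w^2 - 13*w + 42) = (w - 8)/(w + 3)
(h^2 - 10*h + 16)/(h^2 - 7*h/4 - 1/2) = 4*(h - 8)/(4*h + 1)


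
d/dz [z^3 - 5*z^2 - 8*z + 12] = 3*z^2 - 10*z - 8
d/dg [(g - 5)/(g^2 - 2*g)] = (-g^2 + 10*g - 10)/(g^2*(g^2 - 4*g + 4))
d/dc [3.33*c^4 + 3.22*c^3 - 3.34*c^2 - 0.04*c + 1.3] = 13.32*c^3 + 9.66*c^2 - 6.68*c - 0.04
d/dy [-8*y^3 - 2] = -24*y^2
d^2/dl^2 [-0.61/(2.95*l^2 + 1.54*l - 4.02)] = (10.61705*l^2 + 5.54246*l - 0.61*(5.9*l + 1.54)*(11.8*l + 3.08) - 14.46798)/(2.95*l^2 + 1.54*l - 4.02)^3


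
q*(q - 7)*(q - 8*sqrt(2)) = q^3 - 8*sqrt(2)*q^2 - 7*q^2 + 56*sqrt(2)*q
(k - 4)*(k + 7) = k^2 + 3*k - 28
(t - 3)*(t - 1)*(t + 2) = t^3 - 2*t^2 - 5*t + 6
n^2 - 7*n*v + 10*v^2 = (n - 5*v)*(n - 2*v)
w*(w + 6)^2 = w^3 + 12*w^2 + 36*w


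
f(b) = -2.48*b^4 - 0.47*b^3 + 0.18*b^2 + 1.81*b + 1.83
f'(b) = -9.92*b^3 - 1.41*b^2 + 0.36*b + 1.81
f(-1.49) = -11.14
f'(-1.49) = 30.96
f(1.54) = -10.62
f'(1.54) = -37.21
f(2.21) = -57.52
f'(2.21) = -111.36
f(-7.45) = -7447.03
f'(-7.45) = 4022.73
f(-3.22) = -253.05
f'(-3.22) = 317.22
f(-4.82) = -1288.65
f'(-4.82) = 1078.16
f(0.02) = 1.87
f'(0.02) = 1.82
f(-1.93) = -32.02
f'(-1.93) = 67.18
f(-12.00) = -50607.09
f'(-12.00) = 16936.21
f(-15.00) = -123948.57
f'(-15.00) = 33159.16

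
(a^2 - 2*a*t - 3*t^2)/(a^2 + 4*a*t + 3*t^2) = (a - 3*t)/(a + 3*t)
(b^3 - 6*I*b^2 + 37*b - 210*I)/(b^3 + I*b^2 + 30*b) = (b - 7*I)/b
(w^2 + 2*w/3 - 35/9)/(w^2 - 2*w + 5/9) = (3*w + 7)/(3*w - 1)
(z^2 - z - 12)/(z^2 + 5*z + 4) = (z^2 - z - 12)/(z^2 + 5*z + 4)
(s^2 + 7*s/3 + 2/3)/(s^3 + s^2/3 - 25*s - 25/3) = (s + 2)/(s^2 - 25)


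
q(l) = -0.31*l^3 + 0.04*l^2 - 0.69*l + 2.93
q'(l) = -0.93*l^2 + 0.08*l - 0.69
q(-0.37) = 3.21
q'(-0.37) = -0.85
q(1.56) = 0.77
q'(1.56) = -2.83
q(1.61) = 0.63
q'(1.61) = -2.97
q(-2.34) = 8.74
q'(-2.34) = -5.97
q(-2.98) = 13.55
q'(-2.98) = -9.19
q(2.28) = -2.11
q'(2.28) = -5.34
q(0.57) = 2.49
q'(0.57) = -0.95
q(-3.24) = 16.13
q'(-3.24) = -10.71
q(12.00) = -535.27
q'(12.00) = -133.65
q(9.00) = -226.03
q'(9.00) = -75.30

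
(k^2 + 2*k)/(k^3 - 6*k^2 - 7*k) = (k + 2)/(k^2 - 6*k - 7)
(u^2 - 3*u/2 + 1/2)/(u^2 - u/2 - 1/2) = (2*u - 1)/(2*u + 1)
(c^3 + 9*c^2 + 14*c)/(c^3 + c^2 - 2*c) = (c + 7)/(c - 1)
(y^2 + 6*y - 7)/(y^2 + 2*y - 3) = (y + 7)/(y + 3)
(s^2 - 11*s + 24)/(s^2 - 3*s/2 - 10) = 2*(-s^2 + 11*s - 24)/(-2*s^2 + 3*s + 20)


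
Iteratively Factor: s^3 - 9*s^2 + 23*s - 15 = (s - 1)*(s^2 - 8*s + 15) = (s - 5)*(s - 1)*(s - 3)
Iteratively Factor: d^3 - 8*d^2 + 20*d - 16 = (d - 2)*(d^2 - 6*d + 8) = (d - 4)*(d - 2)*(d - 2)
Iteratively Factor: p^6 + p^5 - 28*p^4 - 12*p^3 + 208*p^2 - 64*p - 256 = (p - 4)*(p^5 + 5*p^4 - 8*p^3 - 44*p^2 + 32*p + 64) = (p - 4)*(p + 1)*(p^4 + 4*p^3 - 12*p^2 - 32*p + 64) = (p - 4)*(p - 2)*(p + 1)*(p^3 + 6*p^2 - 32) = (p - 4)*(p - 2)^2*(p + 1)*(p^2 + 8*p + 16) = (p - 4)*(p - 2)^2*(p + 1)*(p + 4)*(p + 4)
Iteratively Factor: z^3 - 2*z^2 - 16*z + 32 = (z - 4)*(z^2 + 2*z - 8) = (z - 4)*(z - 2)*(z + 4)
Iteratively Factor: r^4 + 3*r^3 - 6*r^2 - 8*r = (r + 1)*(r^3 + 2*r^2 - 8*r) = (r + 1)*(r + 4)*(r^2 - 2*r) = (r - 2)*(r + 1)*(r + 4)*(r)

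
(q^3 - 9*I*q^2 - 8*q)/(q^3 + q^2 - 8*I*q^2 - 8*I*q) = (q - I)/(q + 1)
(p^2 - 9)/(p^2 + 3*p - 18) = (p + 3)/(p + 6)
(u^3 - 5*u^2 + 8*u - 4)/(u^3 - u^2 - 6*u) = (-u^3 + 5*u^2 - 8*u + 4)/(u*(-u^2 + u + 6))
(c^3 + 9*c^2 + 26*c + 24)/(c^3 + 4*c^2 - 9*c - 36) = (c + 2)/(c - 3)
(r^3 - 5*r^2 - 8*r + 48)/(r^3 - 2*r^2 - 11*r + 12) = (r - 4)/(r - 1)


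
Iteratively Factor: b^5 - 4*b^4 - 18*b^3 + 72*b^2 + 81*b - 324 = (b - 3)*(b^4 - b^3 - 21*b^2 + 9*b + 108) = (b - 3)*(b + 3)*(b^3 - 4*b^2 - 9*b + 36) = (b - 3)*(b + 3)^2*(b^2 - 7*b + 12) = (b - 4)*(b - 3)*(b + 3)^2*(b - 3)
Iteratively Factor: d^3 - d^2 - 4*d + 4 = (d - 2)*(d^2 + d - 2) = (d - 2)*(d + 2)*(d - 1)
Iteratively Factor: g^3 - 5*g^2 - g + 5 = (g + 1)*(g^2 - 6*g + 5) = (g - 5)*(g + 1)*(g - 1)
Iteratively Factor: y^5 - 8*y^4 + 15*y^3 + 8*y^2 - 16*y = (y)*(y^4 - 8*y^3 + 15*y^2 + 8*y - 16) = y*(y - 1)*(y^3 - 7*y^2 + 8*y + 16) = y*(y - 1)*(y + 1)*(y^2 - 8*y + 16) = y*(y - 4)*(y - 1)*(y + 1)*(y - 4)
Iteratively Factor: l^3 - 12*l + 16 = (l + 4)*(l^2 - 4*l + 4) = (l - 2)*(l + 4)*(l - 2)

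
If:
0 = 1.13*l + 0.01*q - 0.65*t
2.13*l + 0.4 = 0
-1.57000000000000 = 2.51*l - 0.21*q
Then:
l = -0.19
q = 5.23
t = -0.25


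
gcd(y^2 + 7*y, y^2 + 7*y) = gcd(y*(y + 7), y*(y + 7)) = y^2 + 7*y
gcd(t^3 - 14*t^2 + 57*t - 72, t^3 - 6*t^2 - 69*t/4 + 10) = t - 8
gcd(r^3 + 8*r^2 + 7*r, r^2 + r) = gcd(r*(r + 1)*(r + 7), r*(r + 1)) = r^2 + r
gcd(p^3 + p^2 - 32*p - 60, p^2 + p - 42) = p - 6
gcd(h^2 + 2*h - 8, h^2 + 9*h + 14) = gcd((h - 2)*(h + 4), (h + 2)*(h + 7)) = 1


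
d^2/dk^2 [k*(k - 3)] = 2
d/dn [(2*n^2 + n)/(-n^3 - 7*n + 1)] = (n*(2*n + 1)*(3*n^2 + 7) - (4*n + 1)*(n^3 + 7*n - 1))/(n^3 + 7*n - 1)^2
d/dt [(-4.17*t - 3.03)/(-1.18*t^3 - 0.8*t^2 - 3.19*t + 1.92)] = (4.9206*t^3 + 3.336*t^2 + 13.3023*t - (4.17*t + 3.03)*(3.54*t^2 + 1.6*t + 3.19) - 8.0064)/(1.18*t^3 + 0.8*t^2 + 3.19*t - 1.92)^2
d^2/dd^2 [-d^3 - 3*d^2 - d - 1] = -6*d - 6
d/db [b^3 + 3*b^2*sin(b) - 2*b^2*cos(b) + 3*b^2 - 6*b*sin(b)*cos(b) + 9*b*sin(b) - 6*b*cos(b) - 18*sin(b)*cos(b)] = 2*b^2*sin(b) + 3*b^2*cos(b) + 3*b^2 + 12*b*sin(b) + 5*b*cos(b) - 6*b*cos(2*b) + 6*b + 9*sin(b) - 3*sin(2*b) - 6*cos(b) - 18*cos(2*b)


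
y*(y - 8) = y^2 - 8*y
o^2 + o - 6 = (o - 2)*(o + 3)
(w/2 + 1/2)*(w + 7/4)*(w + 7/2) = w^3/2 + 25*w^2/8 + 91*w/16 + 49/16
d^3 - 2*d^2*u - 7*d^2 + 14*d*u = d*(d - 7)*(d - 2*u)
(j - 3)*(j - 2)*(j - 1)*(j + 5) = j^4 - j^3 - 19*j^2 + 49*j - 30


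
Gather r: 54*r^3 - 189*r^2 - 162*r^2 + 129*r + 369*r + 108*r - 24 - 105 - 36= 54*r^3 - 351*r^2 + 606*r - 165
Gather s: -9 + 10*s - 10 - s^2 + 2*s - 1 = -s^2 + 12*s - 20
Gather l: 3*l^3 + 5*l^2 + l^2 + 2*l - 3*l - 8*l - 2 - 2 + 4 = 3*l^3 + 6*l^2 - 9*l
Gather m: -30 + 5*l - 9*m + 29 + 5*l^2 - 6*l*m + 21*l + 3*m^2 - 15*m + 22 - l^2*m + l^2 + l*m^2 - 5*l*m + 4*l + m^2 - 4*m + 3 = 6*l^2 + 30*l + m^2*(l + 4) + m*(-l^2 - 11*l - 28) + 24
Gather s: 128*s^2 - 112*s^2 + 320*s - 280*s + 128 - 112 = 16*s^2 + 40*s + 16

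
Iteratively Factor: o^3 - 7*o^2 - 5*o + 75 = (o - 5)*(o^2 - 2*o - 15) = (o - 5)*(o + 3)*(o - 5)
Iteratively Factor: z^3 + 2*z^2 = (z)*(z^2 + 2*z) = z^2*(z + 2)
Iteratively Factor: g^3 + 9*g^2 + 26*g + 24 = (g + 3)*(g^2 + 6*g + 8) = (g + 2)*(g + 3)*(g + 4)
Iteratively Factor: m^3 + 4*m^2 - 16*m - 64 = (m + 4)*(m^2 - 16) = (m + 4)^2*(m - 4)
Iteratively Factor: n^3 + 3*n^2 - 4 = (n + 2)*(n^2 + n - 2) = (n - 1)*(n + 2)*(n + 2)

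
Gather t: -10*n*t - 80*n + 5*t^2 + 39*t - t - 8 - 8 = -80*n + 5*t^2 + t*(38 - 10*n) - 16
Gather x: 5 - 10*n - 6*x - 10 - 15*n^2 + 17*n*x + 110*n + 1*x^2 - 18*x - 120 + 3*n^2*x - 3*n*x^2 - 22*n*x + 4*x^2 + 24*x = -15*n^2 + 100*n + x^2*(5 - 3*n) + x*(3*n^2 - 5*n) - 125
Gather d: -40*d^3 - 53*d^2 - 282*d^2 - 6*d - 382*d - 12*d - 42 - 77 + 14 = -40*d^3 - 335*d^2 - 400*d - 105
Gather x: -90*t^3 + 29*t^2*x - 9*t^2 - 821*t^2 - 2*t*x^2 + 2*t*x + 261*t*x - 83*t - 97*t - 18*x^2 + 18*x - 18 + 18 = -90*t^3 - 830*t^2 - 180*t + x^2*(-2*t - 18) + x*(29*t^2 + 263*t + 18)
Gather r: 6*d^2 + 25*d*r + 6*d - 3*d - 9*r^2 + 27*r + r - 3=6*d^2 + 3*d - 9*r^2 + r*(25*d + 28) - 3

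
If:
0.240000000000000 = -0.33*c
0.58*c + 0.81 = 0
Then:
No Solution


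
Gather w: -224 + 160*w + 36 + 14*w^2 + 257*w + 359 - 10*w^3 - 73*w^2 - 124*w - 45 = -10*w^3 - 59*w^2 + 293*w + 126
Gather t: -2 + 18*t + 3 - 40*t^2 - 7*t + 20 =-40*t^2 + 11*t + 21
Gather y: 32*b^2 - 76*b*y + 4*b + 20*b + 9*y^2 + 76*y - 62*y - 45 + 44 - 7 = 32*b^2 + 24*b + 9*y^2 + y*(14 - 76*b) - 8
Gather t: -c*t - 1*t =t*(-c - 1)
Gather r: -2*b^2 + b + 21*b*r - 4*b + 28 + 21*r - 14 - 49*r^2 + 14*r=-2*b^2 - 3*b - 49*r^2 + r*(21*b + 35) + 14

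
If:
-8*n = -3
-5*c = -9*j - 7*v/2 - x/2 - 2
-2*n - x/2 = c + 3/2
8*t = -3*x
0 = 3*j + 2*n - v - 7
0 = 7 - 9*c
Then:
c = 7/9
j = 643/468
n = 3/8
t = 109/48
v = -83/39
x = -109/18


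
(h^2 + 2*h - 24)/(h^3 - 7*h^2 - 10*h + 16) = (h^2 + 2*h - 24)/(h^3 - 7*h^2 - 10*h + 16)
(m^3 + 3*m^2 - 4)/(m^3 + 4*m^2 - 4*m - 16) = (m^2 + m - 2)/(m^2 + 2*m - 8)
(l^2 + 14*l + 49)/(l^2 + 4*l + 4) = (l^2 + 14*l + 49)/(l^2 + 4*l + 4)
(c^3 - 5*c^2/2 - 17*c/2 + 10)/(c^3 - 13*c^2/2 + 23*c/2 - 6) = (2*c + 5)/(2*c - 3)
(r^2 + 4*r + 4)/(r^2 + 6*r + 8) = (r + 2)/(r + 4)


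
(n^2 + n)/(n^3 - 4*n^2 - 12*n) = (n + 1)/(n^2 - 4*n - 12)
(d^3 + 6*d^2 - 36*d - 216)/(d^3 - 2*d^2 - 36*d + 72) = (d + 6)/(d - 2)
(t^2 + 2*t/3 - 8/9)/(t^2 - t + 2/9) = (3*t + 4)/(3*t - 1)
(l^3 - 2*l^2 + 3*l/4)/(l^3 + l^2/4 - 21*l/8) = 2*(2*l - 1)/(4*l + 7)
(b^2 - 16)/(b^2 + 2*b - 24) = (b + 4)/(b + 6)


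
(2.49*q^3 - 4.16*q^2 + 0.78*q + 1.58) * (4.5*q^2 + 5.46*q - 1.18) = 11.205*q^5 - 5.1246*q^4 - 22.1418*q^3 + 16.2776*q^2 + 7.7064*q - 1.8644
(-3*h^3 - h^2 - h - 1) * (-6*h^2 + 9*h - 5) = 18*h^5 - 21*h^4 + 12*h^3 + 2*h^2 - 4*h + 5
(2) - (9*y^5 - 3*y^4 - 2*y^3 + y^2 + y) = -9*y^5 + 3*y^4 + 2*y^3 - y^2 - y + 2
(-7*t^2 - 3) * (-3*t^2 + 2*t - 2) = 21*t^4 - 14*t^3 + 23*t^2 - 6*t + 6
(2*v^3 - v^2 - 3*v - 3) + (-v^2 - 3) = 2*v^3 - 2*v^2 - 3*v - 6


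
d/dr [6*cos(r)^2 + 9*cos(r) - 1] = -3*(4*cos(r) + 3)*sin(r)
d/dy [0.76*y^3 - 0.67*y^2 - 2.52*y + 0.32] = 2.28*y^2 - 1.34*y - 2.52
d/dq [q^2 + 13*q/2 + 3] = 2*q + 13/2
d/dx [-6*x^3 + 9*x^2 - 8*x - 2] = -18*x^2 + 18*x - 8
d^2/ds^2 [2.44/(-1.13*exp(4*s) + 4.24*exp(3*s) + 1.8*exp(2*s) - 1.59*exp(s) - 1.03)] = (-2.44*(4.52*exp(3*s) - 12.72*exp(2*s) - 3.6*exp(s) + 1.59)*(9.04*exp(3*s) - 25.44*exp(2*s) - 7.2*exp(s) + 3.18)*exp(s) + (44.1152*exp(3*s) - 93.1104*exp(2*s) - 17.568*exp(s) + 3.8796)*(1.13*exp(4*s) - 4.24*exp(3*s) - 1.8*exp(2*s) + 1.59*exp(s) + 1.03))*exp(s)/(1.13*exp(4*s) - 4.24*exp(3*s) - 1.8*exp(2*s) + 1.59*exp(s) + 1.03)^3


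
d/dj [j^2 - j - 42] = 2*j - 1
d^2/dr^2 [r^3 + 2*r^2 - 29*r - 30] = 6*r + 4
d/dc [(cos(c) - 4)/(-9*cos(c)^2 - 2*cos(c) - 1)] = 9*(sin(c)^2 + 8*cos(c))*sin(c)/(-9*sin(c)^2 + 2*cos(c) + 10)^2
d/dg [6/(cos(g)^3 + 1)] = 18*sin(g)*cos(g)^2/(cos(g)^3 + 1)^2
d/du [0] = 0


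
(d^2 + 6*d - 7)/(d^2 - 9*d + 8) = (d + 7)/(d - 8)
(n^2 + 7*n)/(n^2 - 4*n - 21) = n*(n + 7)/(n^2 - 4*n - 21)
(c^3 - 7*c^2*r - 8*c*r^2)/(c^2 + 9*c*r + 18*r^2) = c*(c^2 - 7*c*r - 8*r^2)/(c^2 + 9*c*r + 18*r^2)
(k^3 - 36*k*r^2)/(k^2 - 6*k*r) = k + 6*r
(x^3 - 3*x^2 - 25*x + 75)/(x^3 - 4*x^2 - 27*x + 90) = (x - 5)/(x - 6)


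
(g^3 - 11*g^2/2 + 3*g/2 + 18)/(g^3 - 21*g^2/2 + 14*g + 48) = (g - 3)/(g - 8)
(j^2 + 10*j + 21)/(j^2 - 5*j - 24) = (j + 7)/(j - 8)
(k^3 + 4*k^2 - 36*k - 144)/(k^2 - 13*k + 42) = (k^2 + 10*k + 24)/(k - 7)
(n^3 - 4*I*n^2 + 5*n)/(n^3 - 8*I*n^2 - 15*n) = (n + I)/(n - 3*I)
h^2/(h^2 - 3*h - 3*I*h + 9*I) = h^2/(h^2 - 3*h - 3*I*h + 9*I)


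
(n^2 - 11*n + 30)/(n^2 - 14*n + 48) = (n - 5)/(n - 8)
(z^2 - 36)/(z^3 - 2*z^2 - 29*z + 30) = (z + 6)/(z^2 + 4*z - 5)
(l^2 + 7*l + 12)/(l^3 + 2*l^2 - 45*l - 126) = (l + 4)/(l^2 - l - 42)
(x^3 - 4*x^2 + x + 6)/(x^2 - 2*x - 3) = x - 2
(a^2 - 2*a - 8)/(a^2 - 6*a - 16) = (a - 4)/(a - 8)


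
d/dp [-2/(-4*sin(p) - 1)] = -8*cos(p)/(4*sin(p) + 1)^2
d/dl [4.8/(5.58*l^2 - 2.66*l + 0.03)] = (12.768 - 53.568*l)/(5.58*l^2 - 2.66*l + 0.03)^2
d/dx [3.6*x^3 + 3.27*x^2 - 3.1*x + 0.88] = 10.8*x^2 + 6.54*x - 3.1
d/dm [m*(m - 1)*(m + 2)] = 3*m^2 + 2*m - 2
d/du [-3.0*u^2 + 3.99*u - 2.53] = 3.99 - 6.0*u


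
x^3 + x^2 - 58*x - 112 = (x - 8)*(x + 2)*(x + 7)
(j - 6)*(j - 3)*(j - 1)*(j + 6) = j^4 - 4*j^3 - 33*j^2 + 144*j - 108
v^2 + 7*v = v*(v + 7)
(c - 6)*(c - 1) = c^2 - 7*c + 6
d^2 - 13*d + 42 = (d - 7)*(d - 6)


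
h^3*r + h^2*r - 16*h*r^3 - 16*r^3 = (h - 4*r)*(h + 4*r)*(h*r + r)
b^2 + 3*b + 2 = (b + 1)*(b + 2)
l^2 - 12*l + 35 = (l - 7)*(l - 5)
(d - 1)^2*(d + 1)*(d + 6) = d^4 + 5*d^3 - 7*d^2 - 5*d + 6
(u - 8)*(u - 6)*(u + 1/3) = u^3 - 41*u^2/3 + 130*u/3 + 16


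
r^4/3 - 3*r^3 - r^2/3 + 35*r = r*(r/3 + 1)*(r - 7)*(r - 5)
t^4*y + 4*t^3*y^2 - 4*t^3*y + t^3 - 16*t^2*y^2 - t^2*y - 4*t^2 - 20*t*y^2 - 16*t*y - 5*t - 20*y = (t - 5)*(t + 1)*(t + 4*y)*(t*y + 1)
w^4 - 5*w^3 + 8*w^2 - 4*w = w*(w - 2)^2*(w - 1)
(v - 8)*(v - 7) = v^2 - 15*v + 56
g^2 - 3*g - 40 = (g - 8)*(g + 5)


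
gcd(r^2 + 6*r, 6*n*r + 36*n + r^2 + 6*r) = r + 6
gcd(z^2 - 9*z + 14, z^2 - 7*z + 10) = z - 2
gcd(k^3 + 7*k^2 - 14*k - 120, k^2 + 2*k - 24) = k^2 + 2*k - 24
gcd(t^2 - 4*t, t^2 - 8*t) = t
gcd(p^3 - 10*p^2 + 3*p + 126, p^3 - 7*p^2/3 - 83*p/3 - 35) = p^2 - 4*p - 21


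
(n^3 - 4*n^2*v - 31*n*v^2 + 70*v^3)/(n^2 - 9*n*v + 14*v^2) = n + 5*v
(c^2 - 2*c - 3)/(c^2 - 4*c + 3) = (c + 1)/(c - 1)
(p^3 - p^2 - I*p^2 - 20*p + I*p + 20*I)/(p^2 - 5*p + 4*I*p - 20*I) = (p^2 + p*(4 - I) - 4*I)/(p + 4*I)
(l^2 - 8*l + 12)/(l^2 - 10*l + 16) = (l - 6)/(l - 8)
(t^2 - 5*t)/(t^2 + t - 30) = t/(t + 6)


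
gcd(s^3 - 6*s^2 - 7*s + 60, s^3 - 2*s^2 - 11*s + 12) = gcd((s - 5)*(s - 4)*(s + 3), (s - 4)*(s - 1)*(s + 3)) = s^2 - s - 12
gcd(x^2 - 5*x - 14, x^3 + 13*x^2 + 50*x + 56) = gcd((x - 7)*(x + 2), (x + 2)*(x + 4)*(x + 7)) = x + 2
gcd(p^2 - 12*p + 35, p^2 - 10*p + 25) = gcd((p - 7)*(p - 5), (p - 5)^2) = p - 5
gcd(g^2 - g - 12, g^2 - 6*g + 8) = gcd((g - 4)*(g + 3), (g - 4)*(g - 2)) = g - 4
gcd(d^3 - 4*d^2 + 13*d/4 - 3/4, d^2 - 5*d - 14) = 1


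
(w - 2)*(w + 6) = w^2 + 4*w - 12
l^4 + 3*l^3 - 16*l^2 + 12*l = l*(l - 2)*(l - 1)*(l + 6)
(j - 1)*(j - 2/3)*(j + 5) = j^3 + 10*j^2/3 - 23*j/3 + 10/3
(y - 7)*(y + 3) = y^2 - 4*y - 21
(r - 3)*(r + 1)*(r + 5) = r^3 + 3*r^2 - 13*r - 15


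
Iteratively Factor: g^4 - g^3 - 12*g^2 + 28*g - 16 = (g + 4)*(g^3 - 5*g^2 + 8*g - 4) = (g - 2)*(g + 4)*(g^2 - 3*g + 2) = (g - 2)^2*(g + 4)*(g - 1)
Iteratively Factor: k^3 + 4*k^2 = (k)*(k^2 + 4*k) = k^2*(k + 4)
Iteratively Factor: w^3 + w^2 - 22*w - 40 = (w + 2)*(w^2 - w - 20) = (w + 2)*(w + 4)*(w - 5)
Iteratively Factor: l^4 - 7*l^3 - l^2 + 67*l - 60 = (l + 3)*(l^3 - 10*l^2 + 29*l - 20) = (l - 1)*(l + 3)*(l^2 - 9*l + 20) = (l - 4)*(l - 1)*(l + 3)*(l - 5)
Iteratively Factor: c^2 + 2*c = (c)*(c + 2)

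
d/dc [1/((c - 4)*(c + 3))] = (1 - 2*c)/(c^4 - 2*c^3 - 23*c^2 + 24*c + 144)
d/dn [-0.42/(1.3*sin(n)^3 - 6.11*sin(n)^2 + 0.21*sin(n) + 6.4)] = (1.638*sin(n)^2 - 5.1324*sin(n) + 0.0882)*cos(n)/(1.3*sin(n)^3 - 6.11*sin(n)^2 + 0.21*sin(n) + 6.4)^2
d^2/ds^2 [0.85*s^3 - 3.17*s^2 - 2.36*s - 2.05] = 5.1*s - 6.34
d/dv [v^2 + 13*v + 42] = 2*v + 13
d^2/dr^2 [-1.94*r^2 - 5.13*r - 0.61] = -3.88000000000000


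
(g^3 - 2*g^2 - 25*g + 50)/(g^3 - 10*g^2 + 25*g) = (g^2 + 3*g - 10)/(g*(g - 5))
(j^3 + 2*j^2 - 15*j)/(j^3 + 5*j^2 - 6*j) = (j^2 + 2*j - 15)/(j^2 + 5*j - 6)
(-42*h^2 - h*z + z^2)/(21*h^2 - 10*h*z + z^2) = (6*h + z)/(-3*h + z)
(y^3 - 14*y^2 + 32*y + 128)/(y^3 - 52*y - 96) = (y - 8)/(y + 6)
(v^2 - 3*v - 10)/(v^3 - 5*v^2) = (v + 2)/v^2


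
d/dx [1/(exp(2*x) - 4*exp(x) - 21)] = 2*(2 - exp(x))*exp(x)/(-exp(2*x) + 4*exp(x) + 21)^2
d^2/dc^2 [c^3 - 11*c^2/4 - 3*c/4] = 6*c - 11/2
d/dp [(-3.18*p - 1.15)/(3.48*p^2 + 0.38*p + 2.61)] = (11.0664*p^2 + 8.004*p - 7.8628)/(12.1104*p^4 + 2.6448*p^3 + 18.31*p^2 + 1.9836*p + 6.8121)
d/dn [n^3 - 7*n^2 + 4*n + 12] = 3*n^2 - 14*n + 4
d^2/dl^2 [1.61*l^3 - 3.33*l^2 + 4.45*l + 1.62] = 9.66*l - 6.66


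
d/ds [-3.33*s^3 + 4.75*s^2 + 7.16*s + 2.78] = -9.99*s^2 + 9.5*s + 7.16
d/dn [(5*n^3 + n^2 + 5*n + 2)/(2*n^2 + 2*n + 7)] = (10*n^4 + 20*n^3 + 97*n^2 + 6*n + 31)/(4*n^4 + 8*n^3 + 32*n^2 + 28*n + 49)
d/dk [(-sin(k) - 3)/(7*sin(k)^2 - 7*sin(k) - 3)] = (7*sin(k)^2 + 42*sin(k) - 18)*cos(k)/(7*sin(k)^2 - 7*sin(k) - 3)^2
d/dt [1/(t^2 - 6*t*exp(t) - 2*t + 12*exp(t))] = 2*(3*t*exp(t) - t - 3*exp(t) + 1)/(t^2 - 6*t*exp(t) - 2*t + 12*exp(t))^2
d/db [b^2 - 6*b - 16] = 2*b - 6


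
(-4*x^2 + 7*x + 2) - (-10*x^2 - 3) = 6*x^2 + 7*x + 5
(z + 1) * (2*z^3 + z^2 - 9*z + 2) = 2*z^4 + 3*z^3 - 8*z^2 - 7*z + 2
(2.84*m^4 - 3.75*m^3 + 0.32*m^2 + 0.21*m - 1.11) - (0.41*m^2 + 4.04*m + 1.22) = 2.84*m^4 - 3.75*m^3 - 0.09*m^2 - 3.83*m - 2.33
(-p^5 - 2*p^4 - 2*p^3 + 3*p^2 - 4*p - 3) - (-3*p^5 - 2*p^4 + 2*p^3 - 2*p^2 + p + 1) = 2*p^5 - 4*p^3 + 5*p^2 - 5*p - 4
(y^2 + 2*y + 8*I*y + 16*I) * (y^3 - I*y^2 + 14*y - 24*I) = y^5 + 2*y^4 + 7*I*y^4 + 22*y^3 + 14*I*y^3 + 44*y^2 + 88*I*y^2 + 192*y + 176*I*y + 384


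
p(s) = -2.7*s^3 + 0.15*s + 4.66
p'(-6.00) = -291.45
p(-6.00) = 586.96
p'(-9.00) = -655.95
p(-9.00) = 1971.61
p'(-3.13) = -79.20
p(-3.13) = 86.98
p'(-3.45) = -96.26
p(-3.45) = 115.01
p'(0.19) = -0.14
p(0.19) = 4.67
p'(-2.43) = -47.68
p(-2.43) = 43.04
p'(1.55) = -19.31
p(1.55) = -5.16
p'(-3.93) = -124.95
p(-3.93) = 167.96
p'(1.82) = -26.68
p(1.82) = -11.34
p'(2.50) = -50.48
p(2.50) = -37.15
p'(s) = 0.15 - 8.1*s^2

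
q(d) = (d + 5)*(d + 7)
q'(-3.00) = 6.00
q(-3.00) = 8.00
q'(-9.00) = -6.00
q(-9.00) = 8.00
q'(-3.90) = 4.20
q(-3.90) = 3.41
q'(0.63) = 13.26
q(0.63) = 42.96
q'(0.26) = 12.52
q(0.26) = 38.19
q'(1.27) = 14.54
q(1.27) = 51.85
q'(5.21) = 22.42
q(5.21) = 124.66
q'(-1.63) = 8.74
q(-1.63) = 18.10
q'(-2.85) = 6.30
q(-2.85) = 8.92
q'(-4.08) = 3.84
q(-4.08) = 2.69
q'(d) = 2*d + 12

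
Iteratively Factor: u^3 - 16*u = (u + 4)*(u^2 - 4*u) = (u - 4)*(u + 4)*(u)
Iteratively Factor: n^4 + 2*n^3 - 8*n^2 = (n + 4)*(n^3 - 2*n^2) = n*(n + 4)*(n^2 - 2*n) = n^2*(n + 4)*(n - 2)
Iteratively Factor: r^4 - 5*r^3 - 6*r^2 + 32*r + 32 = (r + 2)*(r^3 - 7*r^2 + 8*r + 16) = (r - 4)*(r + 2)*(r^2 - 3*r - 4) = (r - 4)^2*(r + 2)*(r + 1)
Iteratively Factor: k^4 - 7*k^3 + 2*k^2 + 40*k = (k + 2)*(k^3 - 9*k^2 + 20*k) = (k - 5)*(k + 2)*(k^2 - 4*k) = (k - 5)*(k - 4)*(k + 2)*(k)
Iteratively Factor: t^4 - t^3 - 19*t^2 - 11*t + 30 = (t - 5)*(t^3 + 4*t^2 + t - 6) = (t - 5)*(t + 3)*(t^2 + t - 2) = (t - 5)*(t - 1)*(t + 3)*(t + 2)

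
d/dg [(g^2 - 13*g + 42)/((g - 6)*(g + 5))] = 12/(g^2 + 10*g + 25)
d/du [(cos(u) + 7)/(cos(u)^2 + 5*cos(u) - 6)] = (cos(u)^2 + 14*cos(u) + 41)*sin(u)/(cos(u)^2 + 5*cos(u) - 6)^2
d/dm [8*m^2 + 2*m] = 16*m + 2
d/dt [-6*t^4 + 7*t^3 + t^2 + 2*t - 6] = -24*t^3 + 21*t^2 + 2*t + 2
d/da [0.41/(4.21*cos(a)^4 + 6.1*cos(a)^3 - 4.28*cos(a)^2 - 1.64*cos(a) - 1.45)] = (6.9044*cos(a)^3 + 7.503*cos(a)^2 - 3.5096*cos(a) - 0.6724)*sin(a)/(-4.21*cos(a)^4 - 6.1*cos(a)^3 + 4.28*cos(a)^2 + 1.64*cos(a) + 1.45)^2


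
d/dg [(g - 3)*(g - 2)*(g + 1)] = 3*g^2 - 8*g + 1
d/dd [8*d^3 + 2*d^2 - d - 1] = 24*d^2 + 4*d - 1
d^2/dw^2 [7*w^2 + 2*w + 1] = 14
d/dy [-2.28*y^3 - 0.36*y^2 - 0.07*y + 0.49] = -6.84*y^2 - 0.72*y - 0.07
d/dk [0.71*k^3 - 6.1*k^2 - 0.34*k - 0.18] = 2.13*k^2 - 12.2*k - 0.34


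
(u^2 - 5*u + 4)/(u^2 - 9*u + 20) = (u - 1)/(u - 5)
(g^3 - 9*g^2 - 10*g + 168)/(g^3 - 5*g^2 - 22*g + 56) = (g - 6)/(g - 2)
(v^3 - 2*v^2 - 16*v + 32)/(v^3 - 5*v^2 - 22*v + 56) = (v - 4)/(v - 7)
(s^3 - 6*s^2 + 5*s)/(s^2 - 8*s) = (s^2 - 6*s + 5)/(s - 8)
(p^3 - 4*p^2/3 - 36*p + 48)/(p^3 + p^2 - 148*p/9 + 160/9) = 3*(p^2 - 36)/(3*p^2 + 7*p - 40)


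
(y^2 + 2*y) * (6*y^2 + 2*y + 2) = 6*y^4 + 14*y^3 + 6*y^2 + 4*y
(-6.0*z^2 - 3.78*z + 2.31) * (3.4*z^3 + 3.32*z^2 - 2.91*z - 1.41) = -20.4*z^5 - 32.772*z^4 + 12.7644*z^3 + 27.129*z^2 - 1.3923*z - 3.2571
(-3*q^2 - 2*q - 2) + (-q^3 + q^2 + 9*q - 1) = -q^3 - 2*q^2 + 7*q - 3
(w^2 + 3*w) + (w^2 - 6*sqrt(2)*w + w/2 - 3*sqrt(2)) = 2*w^2 - 6*sqrt(2)*w + 7*w/2 - 3*sqrt(2)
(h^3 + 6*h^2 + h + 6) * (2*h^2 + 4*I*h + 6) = 2*h^5 + 12*h^4 + 4*I*h^4 + 8*h^3 + 24*I*h^3 + 48*h^2 + 4*I*h^2 + 6*h + 24*I*h + 36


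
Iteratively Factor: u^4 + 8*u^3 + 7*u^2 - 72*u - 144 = (u + 4)*(u^3 + 4*u^2 - 9*u - 36) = (u + 4)^2*(u^2 - 9) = (u - 3)*(u + 4)^2*(u + 3)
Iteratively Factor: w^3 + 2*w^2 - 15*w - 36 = (w + 3)*(w^2 - w - 12) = (w - 4)*(w + 3)*(w + 3)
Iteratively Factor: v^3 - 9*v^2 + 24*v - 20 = (v - 5)*(v^2 - 4*v + 4) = (v - 5)*(v - 2)*(v - 2)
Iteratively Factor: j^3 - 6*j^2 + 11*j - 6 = (j - 2)*(j^2 - 4*j + 3) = (j - 3)*(j - 2)*(j - 1)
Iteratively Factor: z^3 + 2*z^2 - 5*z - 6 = (z + 3)*(z^2 - z - 2) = (z + 1)*(z + 3)*(z - 2)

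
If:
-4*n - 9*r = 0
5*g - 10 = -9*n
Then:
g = 81*r/20 + 2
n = -9*r/4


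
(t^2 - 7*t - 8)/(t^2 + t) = (t - 8)/t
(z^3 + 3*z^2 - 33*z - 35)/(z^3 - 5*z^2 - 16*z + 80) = (z^2 + 8*z + 7)/(z^2 - 16)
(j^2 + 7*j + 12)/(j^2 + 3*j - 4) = (j + 3)/(j - 1)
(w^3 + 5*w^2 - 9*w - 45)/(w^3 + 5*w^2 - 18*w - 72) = (w^2 + 2*w - 15)/(w^2 + 2*w - 24)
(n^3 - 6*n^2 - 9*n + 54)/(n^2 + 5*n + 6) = (n^2 - 9*n + 18)/(n + 2)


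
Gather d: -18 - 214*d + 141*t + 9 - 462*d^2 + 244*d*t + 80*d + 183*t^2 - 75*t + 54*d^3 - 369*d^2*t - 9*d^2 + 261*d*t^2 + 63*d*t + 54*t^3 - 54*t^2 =54*d^3 + d^2*(-369*t - 471) + d*(261*t^2 + 307*t - 134) + 54*t^3 + 129*t^2 + 66*t - 9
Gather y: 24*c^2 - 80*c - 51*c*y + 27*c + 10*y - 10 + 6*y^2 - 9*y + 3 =24*c^2 - 53*c + 6*y^2 + y*(1 - 51*c) - 7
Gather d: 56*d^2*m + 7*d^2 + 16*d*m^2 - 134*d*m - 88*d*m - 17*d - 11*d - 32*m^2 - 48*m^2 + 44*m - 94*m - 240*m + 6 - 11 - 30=d^2*(56*m + 7) + d*(16*m^2 - 222*m - 28) - 80*m^2 - 290*m - 35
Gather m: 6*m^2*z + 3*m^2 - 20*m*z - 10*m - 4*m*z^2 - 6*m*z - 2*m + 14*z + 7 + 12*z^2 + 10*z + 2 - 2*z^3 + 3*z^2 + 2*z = m^2*(6*z + 3) + m*(-4*z^2 - 26*z - 12) - 2*z^3 + 15*z^2 + 26*z + 9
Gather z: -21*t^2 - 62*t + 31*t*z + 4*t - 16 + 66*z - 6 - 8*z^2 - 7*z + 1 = -21*t^2 - 58*t - 8*z^2 + z*(31*t + 59) - 21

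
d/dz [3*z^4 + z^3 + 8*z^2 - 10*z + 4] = 12*z^3 + 3*z^2 + 16*z - 10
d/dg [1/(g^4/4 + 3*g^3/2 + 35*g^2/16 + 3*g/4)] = 32*(-8*g^3 - 36*g^2 - 35*g - 6)/(g^2*(4*g^3 + 24*g^2 + 35*g + 12)^2)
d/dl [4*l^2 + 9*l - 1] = 8*l + 9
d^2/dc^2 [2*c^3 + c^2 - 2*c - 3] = 12*c + 2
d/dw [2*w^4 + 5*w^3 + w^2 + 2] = w*(8*w^2 + 15*w + 2)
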